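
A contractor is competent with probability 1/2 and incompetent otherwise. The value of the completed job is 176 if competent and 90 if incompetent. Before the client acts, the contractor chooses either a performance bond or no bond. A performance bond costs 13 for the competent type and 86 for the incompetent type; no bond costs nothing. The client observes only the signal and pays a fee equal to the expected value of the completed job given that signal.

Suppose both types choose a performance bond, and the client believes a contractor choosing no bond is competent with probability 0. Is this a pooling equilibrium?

On the equilibrium path (bond) the client holds the prior 1/2 and pays 1/2·176 + 1/2·90 = 133. Off-path (no bond) belief 0 gives 0·176 + 1·90 = 90.
Competent: bond gives 133 − 13 = 120; no bond gives 90 − 0 = 90. Stays. ✓
Incompetent: bond gives 133 − 86 = 47; no bond gives 90 − 0 = 90. Deviates. ✗

No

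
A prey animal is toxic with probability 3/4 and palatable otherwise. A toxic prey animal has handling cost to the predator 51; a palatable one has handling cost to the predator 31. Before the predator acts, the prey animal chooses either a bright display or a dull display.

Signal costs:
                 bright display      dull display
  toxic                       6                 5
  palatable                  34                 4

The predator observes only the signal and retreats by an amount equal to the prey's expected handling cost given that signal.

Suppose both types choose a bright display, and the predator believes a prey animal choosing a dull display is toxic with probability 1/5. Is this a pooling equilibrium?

On the equilibrium path (bright display) the predator holds the prior 3/4 and pays 3/4·51 + 1/4·31 = 46. Off-path (dull display) belief 1/5 gives 1/5·51 + 4/5·31 = 35.
Toxic: bright display gives 46 − 6 = 40; dull display gives 35 − 5 = 30. Stays. ✓
Palatable: bright display gives 46 − 34 = 12; dull display gives 35 − 4 = 31. Deviates. ✗

No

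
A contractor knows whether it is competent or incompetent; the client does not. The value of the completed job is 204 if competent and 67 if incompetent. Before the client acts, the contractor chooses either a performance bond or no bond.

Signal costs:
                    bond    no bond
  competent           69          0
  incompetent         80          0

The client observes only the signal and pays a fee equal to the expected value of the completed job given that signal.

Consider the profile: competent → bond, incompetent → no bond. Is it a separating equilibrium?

If types separate, bond earns payment 204 and no bond earns 67.
Competent: bond gives 204 − 69 = 135; no bond gives 67 − 0 = 67. No deviation. ✓
Incompetent: no bond gives 67 − 0 = 67; bond gives 204 − 80 = 124. Would deviate. ✗

No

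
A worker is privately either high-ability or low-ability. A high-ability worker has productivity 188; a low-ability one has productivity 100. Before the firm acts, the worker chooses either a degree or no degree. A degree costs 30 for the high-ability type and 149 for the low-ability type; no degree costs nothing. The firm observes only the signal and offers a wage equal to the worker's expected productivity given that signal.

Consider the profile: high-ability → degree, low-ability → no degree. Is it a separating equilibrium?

Under separation the firm infers type exactly: degree → high-ability (pays 188), no degree → low-ability (pays 100).
High-ability: degree gives 188 − 30 = 158; no degree gives 100 − 0 = 100. No deviation. ✓
Low-ability: no degree gives 100 − 0 = 100; degree gives 188 − 149 = 39. No deviation. ✓
Neither type gains from mimicking the other.

Yes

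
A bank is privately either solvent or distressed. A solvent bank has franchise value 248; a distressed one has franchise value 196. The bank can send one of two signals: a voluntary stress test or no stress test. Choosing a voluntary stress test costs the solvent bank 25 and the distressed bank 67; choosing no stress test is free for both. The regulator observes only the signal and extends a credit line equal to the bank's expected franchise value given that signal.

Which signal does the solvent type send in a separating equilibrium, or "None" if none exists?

Try solvent → stress test, distressed → no stress test:
  If types separate, stress test earns payment 248 and no stress test earns 196.
  Solvent: stress test gives 248 − 25 = 223; no stress test gives 196 − 0 = 196. No deviation. ✓
  Distressed: no stress test gives 196 − 0 = 196; stress test gives 248 − 67 = 181. No deviation. ✓
Both hold — the solvent type sends stress test.

stress test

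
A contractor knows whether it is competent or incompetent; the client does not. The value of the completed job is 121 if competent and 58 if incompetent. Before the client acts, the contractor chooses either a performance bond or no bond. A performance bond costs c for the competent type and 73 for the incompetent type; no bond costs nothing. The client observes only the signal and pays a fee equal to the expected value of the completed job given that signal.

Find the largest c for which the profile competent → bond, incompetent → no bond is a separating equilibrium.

63

Under separation: bond → competent (pays 121); no bond → incompetent (pays 58).
Incompetent: 58 − 0 = 58 ≥ 121 − 73 = 48. Holds regardless of c. ✓
Competent: 121 − c ≥ 58 − 0, so c ≤ 121 − 58 = 63.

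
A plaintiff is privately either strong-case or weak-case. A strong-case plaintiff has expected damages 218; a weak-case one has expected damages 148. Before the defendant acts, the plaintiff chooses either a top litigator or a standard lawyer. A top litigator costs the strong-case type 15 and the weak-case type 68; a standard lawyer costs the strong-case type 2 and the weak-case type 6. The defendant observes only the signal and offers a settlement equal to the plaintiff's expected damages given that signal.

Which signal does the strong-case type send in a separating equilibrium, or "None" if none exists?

Try strong-case → top litigator, weak-case → standard lawyer:
  If types separate, top litigator earns payment 218 and standard lawyer earns 148.
  Strong-case: top litigator gives 218 − 15 = 203; standard lawyer gives 148 − 2 = 146. No deviation. ✓
  Weak-case: standard lawyer gives 148 − 6 = 142; top litigator gives 218 − 68 = 150. Would deviate. ✗
Try strong-case → standard lawyer, weak-case → top litigator:
  If types separate, standard lawyer earns payment 218 and top litigator earns 148.
  Strong-case: standard lawyer gives 218 − 2 = 216; top litigator gives 148 − 15 = 133. No deviation. ✓
  Weak-case: top litigator gives 148 − 68 = 80; standard lawyer gives 218 − 6 = 212. Would deviate. ✗
Neither assignment is incentive-compatible.

None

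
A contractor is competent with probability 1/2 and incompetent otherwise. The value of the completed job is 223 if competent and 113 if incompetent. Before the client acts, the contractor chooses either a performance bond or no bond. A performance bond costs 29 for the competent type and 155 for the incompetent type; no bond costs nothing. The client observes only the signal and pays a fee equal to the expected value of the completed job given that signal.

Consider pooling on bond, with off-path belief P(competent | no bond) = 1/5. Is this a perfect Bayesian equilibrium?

No

At the pooled signal (bond) the client holds the prior 1/2 and pays 1/2·223 + 1/2·113 = 168. Off-path (no bond) belief 1/5 gives 1/5·223 + 4/5·113 = 135.
Competent: bond gives 168 − 29 = 139; no bond gives 135 − 0 = 135. Stays. ✓
Incompetent: bond gives 168 − 155 = 13; no bond gives 135 − 0 = 135. Deviates. ✗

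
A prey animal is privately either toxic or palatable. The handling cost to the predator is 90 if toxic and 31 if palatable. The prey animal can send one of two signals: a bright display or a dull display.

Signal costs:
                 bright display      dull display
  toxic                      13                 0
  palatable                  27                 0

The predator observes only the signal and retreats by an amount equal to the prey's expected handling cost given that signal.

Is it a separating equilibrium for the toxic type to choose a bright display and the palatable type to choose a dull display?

No

If types separate, bright display earns payment 90 and dull display earns 31.
Toxic: bright display gives 90 − 13 = 77; dull display gives 31 − 0 = 31. No deviation. ✓
Palatable: dull display gives 31 − 0 = 31; bright display gives 90 − 27 = 63. Would deviate. ✗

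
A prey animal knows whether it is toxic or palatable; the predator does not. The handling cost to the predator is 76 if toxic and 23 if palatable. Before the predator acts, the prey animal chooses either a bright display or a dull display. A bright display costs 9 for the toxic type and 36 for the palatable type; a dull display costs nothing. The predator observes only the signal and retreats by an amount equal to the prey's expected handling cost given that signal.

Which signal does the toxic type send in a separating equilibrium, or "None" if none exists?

Try toxic → bright display, palatable → dull display:
  Under separation the predator infers type exactly: bright display → toxic (pays 76), dull display → palatable (pays 23).
  Toxic: bright display gives 76 − 9 = 67; dull display gives 23 − 0 = 23. No deviation. ✓
  Palatable: dull display gives 23 − 0 = 23; bright display gives 76 − 36 = 40. Would deviate. ✗
Try toxic → dull display, palatable → bright display:
  Under separation the predator infers type exactly: dull display → toxic (pays 76), bright display → palatable (pays 23).
  Toxic: dull display gives 76 − 0 = 76; bright display gives 23 − 9 = 14. No deviation. ✓
  Palatable: bright display gives 23 − 36 = -13; dull display gives 76 − 0 = 76. Would deviate. ✗
Neither assignment is incentive-compatible.

None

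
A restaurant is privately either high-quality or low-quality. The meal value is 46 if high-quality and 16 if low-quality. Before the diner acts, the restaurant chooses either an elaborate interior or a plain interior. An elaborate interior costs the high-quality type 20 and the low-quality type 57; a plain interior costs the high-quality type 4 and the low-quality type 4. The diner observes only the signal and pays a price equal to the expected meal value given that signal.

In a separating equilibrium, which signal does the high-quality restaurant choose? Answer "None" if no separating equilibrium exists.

elaborate interior

Try high-quality → elaborate interior, low-quality → plain interior:
  If types separate, elaborate interior earns payment 46 and plain interior earns 16.
  High-quality: elaborate interior gives 46 − 20 = 26; plain interior gives 16 − 4 = 12. No deviation. ✓
  Low-quality: plain interior gives 16 − 4 = 12; elaborate interior gives 46 − 57 = -11. No deviation. ✓
Both hold — the high-quality type sends elaborate interior.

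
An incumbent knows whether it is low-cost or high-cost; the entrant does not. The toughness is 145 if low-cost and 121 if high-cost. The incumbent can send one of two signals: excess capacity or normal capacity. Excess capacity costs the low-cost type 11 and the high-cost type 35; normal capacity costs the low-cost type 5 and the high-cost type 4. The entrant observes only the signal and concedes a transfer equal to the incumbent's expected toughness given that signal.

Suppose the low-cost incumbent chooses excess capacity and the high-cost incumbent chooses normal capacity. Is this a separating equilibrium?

Yes

Under separation the entrant infers type exactly: excess capacity → low-cost (pays 145), normal capacity → high-cost (pays 121).
Low-cost: excess capacity gives 145 − 11 = 134; normal capacity gives 121 − 5 = 116. No deviation. ✓
High-cost: normal capacity gives 121 − 4 = 117; excess capacity gives 145 − 35 = 110. No deviation. ✓
Neither type gains from mimicking the other.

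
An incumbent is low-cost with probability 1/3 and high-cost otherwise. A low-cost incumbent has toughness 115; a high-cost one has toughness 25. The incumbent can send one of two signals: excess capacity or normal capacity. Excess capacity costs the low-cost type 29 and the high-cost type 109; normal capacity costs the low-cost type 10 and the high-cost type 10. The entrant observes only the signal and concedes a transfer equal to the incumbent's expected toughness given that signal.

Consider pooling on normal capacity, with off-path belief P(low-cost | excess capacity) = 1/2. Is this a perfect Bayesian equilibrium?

Yes

At the pooled signal (normal capacity) the entrant holds the prior 1/3 and pays 1/3·115 + 2/3·25 = 55. Off-path (excess capacity) belief 1/2 gives 1/2·115 + 1/2·25 = 70.
Low-cost: normal capacity gives 55 − 10 = 45; excess capacity gives 70 − 29 = 41. Stays. ✓
High-cost: normal capacity gives 55 − 10 = 45; excess capacity gives 70 − 109 = -39. Stays. ✓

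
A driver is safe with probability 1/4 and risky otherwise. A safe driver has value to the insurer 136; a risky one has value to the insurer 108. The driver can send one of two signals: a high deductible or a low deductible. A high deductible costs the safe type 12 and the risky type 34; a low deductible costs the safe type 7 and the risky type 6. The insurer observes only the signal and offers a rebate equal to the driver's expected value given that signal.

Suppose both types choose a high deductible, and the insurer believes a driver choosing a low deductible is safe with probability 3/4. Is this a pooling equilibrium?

At the pooled signal (high deductible) the insurer holds the prior 1/4 and pays 1/4·136 + 3/4·108 = 115. Off-path (low deductible) belief 3/4 gives 3/4·136 + 1/4·108 = 129.
Safe: high deductible gives 115 − 12 = 103; low deductible gives 129 − 7 = 122. Deviates. ✗
Risky: high deductible gives 115 − 34 = 81; low deductible gives 129 − 6 = 123. Deviates. ✗

No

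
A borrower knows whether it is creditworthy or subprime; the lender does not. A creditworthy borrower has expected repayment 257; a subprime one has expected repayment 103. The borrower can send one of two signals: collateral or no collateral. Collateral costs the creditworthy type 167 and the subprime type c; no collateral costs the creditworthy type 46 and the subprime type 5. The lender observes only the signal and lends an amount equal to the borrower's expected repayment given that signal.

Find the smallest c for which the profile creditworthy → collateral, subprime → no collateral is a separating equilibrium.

Under separation: collateral → creditworthy (pays 257); no collateral → subprime (pays 103).
Creditworthy: 257 − 167 = 90 ≥ 103 − 46 = 57. Holds regardless of c. ✓
Subprime: 103 − 5 ≥ 257 − c, so c ≥ 257 − 98 = 159.

159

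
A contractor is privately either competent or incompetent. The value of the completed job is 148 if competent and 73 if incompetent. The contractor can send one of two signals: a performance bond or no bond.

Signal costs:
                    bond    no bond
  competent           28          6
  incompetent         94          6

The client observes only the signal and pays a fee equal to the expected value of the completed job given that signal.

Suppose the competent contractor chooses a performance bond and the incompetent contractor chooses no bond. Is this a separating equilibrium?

Under separation the client infers type exactly: bond → competent (pays 148), no bond → incompetent (pays 73).
Competent: bond gives 148 − 28 = 120; no bond gives 73 − 6 = 67. No deviation. ✓
Incompetent: no bond gives 73 − 6 = 67; bond gives 148 − 94 = 54. No deviation. ✓
Both incentive constraints hold.

Yes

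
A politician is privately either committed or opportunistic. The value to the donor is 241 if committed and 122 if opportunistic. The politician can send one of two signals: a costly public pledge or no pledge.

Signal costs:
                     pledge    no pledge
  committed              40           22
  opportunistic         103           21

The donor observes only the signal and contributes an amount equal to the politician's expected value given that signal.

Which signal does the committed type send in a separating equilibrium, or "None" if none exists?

None

Try committed → pledge, opportunistic → no pledge:
  Under separation the donor infers type exactly: pledge → committed (pays 241), no pledge → opportunistic (pays 122).
  Committed: pledge gives 241 − 40 = 201; no pledge gives 122 − 22 = 100. No deviation. ✓
  Opportunistic: no pledge gives 122 − 21 = 101; pledge gives 241 − 103 = 138. Would deviate. ✗
Try committed → no pledge, opportunistic → pledge:
  Under separation the donor infers type exactly: no pledge → committed (pays 241), pledge → opportunistic (pays 122).
  Committed: no pledge gives 241 − 22 = 219; pledge gives 122 − 40 = 82. No deviation. ✓
  Opportunistic: pledge gives 122 − 103 = 19; no pledge gives 241 − 21 = 220. Would deviate. ✗
Neither assignment is incentive-compatible.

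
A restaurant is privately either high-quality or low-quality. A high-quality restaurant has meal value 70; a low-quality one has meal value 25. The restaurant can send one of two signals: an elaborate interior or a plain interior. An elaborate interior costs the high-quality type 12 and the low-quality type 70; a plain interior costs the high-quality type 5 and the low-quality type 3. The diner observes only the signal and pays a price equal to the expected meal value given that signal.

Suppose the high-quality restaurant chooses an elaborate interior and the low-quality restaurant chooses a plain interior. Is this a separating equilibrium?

Yes

Under separation the diner infers type exactly: elaborate interior → high-quality (pays 70), plain interior → low-quality (pays 25).
High-quality: elaborate interior gives 70 − 12 = 58; plain interior gives 25 − 5 = 20. No deviation. ✓
Low-quality: plain interior gives 25 − 3 = 22; elaborate interior gives 70 − 70 = 0. No deviation. ✓
Neither type gains from mimicking the other.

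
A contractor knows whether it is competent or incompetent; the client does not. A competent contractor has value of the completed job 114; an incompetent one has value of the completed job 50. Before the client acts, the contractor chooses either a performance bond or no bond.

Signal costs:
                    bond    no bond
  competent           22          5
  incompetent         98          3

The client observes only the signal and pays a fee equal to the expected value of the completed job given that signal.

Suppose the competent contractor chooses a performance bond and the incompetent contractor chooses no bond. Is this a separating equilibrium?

Under separation the client infers type exactly: bond → competent (pays 114), no bond → incompetent (pays 50).
Competent: bond gives 114 − 22 = 92; no bond gives 50 − 5 = 45. No deviation. ✓
Incompetent: no bond gives 50 − 3 = 47; bond gives 114 − 98 = 16. No deviation. ✓
Both incentive constraints hold.

Yes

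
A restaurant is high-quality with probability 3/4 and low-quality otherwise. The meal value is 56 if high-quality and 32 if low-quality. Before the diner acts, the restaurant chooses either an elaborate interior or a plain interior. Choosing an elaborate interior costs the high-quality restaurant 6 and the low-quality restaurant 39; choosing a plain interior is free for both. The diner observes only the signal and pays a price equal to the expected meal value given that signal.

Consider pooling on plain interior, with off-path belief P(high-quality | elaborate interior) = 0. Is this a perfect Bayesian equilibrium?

Yes

On the equilibrium path (plain interior) the diner holds the prior 3/4 and pays 3/4·56 + 1/4·32 = 50. Off-path (elaborate interior) belief 0 gives 0·56 + 1·32 = 32.
High-quality: plain interior gives 50 − 0 = 50; elaborate interior gives 32 − 6 = 26. Stays. ✓
Low-quality: plain interior gives 50 − 0 = 50; elaborate interior gives 32 − 39 = -7. Stays. ✓
Beliefs are Bayes-consistent on-path and both types best-respond.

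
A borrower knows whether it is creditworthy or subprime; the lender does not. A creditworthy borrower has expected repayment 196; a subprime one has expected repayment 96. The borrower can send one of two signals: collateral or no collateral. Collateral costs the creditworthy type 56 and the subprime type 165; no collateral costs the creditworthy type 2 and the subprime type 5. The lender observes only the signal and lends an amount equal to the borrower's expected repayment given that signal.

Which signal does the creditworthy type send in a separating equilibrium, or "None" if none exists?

Try creditworthy → collateral, subprime → no collateral:
  Under separation the lender infers type exactly: collateral → creditworthy (pays 196), no collateral → subprime (pays 96).
  Creditworthy: collateral gives 196 − 56 = 140; no collateral gives 96 − 2 = 94. No deviation. ✓
  Subprime: no collateral gives 96 − 5 = 91; collateral gives 196 − 165 = 31. No deviation. ✓
Both hold — the creditworthy type sends collateral.

collateral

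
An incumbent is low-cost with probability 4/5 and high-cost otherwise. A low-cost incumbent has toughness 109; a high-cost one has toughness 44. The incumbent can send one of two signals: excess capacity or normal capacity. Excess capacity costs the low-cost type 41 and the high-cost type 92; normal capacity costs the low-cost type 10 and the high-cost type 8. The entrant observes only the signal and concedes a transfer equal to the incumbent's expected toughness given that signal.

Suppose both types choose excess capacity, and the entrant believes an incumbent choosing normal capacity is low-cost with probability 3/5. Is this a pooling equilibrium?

No

At the pooled signal (excess capacity) the entrant holds the prior 4/5 and pays 4/5·109 + 1/5·44 = 96. Off-path (normal capacity) belief 3/5 gives 3/5·109 + 2/5·44 = 83.
Low-cost: excess capacity gives 96 − 41 = 55; normal capacity gives 83 − 10 = 73. Deviates. ✗
High-cost: excess capacity gives 96 − 92 = 4; normal capacity gives 83 − 8 = 75. Deviates. ✗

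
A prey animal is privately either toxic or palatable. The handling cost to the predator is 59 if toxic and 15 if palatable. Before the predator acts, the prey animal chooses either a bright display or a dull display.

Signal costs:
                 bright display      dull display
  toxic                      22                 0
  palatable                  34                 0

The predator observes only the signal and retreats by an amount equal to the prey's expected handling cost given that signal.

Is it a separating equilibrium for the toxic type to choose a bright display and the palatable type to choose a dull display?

No

If types separate, bright display earns payment 59 and dull display earns 15.
Toxic: bright display gives 59 − 22 = 37; dull display gives 15 − 0 = 15. No deviation. ✓
Palatable: dull display gives 15 − 0 = 15; bright display gives 59 − 34 = 25. Would deviate. ✗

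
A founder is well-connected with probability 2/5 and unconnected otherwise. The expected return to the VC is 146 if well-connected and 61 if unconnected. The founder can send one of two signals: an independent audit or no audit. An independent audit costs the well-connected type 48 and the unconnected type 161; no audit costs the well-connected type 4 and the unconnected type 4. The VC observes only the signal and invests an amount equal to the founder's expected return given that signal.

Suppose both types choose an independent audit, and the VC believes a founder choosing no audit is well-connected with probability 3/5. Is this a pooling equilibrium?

At the pooled signal (audit) the VC holds the prior 2/5 and pays 2/5·146 + 3/5·61 = 95. Off-path (no audit) belief 3/5 gives 3/5·146 + 2/5·61 = 112.
Well-connected: audit gives 95 − 48 = 47; no audit gives 112 − 4 = 108. Deviates. ✗
Unconnected: audit gives 95 − 161 = -66; no audit gives 112 − 4 = 108. Deviates. ✗

No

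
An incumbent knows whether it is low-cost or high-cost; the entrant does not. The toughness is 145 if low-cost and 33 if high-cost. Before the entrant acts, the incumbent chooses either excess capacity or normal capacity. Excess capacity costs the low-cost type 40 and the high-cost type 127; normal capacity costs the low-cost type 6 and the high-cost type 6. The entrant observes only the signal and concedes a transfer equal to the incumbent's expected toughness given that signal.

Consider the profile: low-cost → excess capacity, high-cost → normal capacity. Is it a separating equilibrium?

If types separate, excess capacity earns payment 145 and normal capacity earns 33.
Low-cost: excess capacity gives 145 − 40 = 105; normal capacity gives 33 − 6 = 27. No deviation. ✓
High-cost: normal capacity gives 33 − 6 = 27; excess capacity gives 145 − 127 = 18. No deviation. ✓
Neither type gains from mimicking the other.

Yes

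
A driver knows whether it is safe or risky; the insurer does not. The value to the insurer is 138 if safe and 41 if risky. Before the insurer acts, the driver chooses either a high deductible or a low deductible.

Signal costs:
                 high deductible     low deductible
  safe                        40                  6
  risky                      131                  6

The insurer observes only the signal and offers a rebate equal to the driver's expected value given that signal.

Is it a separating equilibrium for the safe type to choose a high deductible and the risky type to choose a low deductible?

Yes

Under separation the insurer infers type exactly: high deductible → safe (pays 138), low deductible → risky (pays 41).
Safe: high deductible gives 138 − 40 = 98; low deductible gives 41 − 6 = 35. No deviation. ✓
Risky: low deductible gives 41 − 6 = 35; high deductible gives 138 − 131 = 7. No deviation. ✓
Both incentive constraints hold.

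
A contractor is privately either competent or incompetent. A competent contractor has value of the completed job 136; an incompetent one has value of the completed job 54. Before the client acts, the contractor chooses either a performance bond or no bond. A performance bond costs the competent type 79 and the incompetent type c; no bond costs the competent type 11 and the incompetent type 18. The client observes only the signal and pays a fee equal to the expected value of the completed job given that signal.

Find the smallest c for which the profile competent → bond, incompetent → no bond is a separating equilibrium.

Under separation: bond → competent (pays 136); no bond → incompetent (pays 54).
Competent: 136 − 79 = 57 ≥ 54 − 11 = 43. Holds regardless of c. ✓
Incompetent: 54 − 18 ≥ 136 − c, so c ≥ 136 − 36 = 100.

100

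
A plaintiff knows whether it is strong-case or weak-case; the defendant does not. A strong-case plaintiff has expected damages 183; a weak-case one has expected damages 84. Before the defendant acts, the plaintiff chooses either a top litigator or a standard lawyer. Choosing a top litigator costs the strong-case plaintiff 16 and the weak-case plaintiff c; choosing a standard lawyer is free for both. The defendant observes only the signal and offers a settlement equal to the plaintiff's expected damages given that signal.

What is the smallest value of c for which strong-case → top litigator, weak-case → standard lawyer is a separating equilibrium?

Under separation: top litigator → strong-case (pays 183); standard lawyer → weak-case (pays 84).
Strong-case: 183 − 16 = 167 ≥ 84 − 0 = 84. Holds regardless of c. ✓
Weak-case: 84 − 0 ≥ 183 − c, so c ≥ 183 − 84 = 99.

99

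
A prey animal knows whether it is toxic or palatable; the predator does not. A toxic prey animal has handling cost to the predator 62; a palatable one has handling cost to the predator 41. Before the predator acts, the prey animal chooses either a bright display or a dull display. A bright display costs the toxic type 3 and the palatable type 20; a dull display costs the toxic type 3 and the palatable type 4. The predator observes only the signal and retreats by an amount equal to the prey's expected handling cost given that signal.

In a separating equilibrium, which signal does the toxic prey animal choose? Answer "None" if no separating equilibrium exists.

None

Try toxic → bright display, palatable → dull display:
  Under separation the predator infers type exactly: bright display → toxic (pays 62), dull display → palatable (pays 41).
  Toxic: bright display gives 62 − 3 = 59; dull display gives 41 − 3 = 38. No deviation. ✓
  Palatable: dull display gives 41 − 4 = 37; bright display gives 62 − 20 = 42. Would deviate. ✗
Try toxic → dull display, palatable → bright display:
  Under separation the predator infers type exactly: dull display → toxic (pays 62), bright display → palatable (pays 41).
  Toxic: dull display gives 62 − 3 = 59; bright display gives 41 − 3 = 38. No deviation. ✓
  Palatable: bright display gives 41 − 20 = 21; dull display gives 62 − 4 = 58. Would deviate. ✗
Neither assignment is incentive-compatible.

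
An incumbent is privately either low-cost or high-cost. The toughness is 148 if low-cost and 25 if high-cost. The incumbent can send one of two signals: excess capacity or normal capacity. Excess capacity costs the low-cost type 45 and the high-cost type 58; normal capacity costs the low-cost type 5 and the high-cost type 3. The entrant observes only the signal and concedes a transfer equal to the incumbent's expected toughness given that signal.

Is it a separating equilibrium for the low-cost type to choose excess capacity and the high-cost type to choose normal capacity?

Under separation the entrant infers type exactly: excess capacity → low-cost (pays 148), normal capacity → high-cost (pays 25).
Low-cost: excess capacity gives 148 − 45 = 103; normal capacity gives 25 − 5 = 20. No deviation. ✓
High-cost: normal capacity gives 25 − 3 = 22; excess capacity gives 148 − 58 = 90. Would deviate. ✗

No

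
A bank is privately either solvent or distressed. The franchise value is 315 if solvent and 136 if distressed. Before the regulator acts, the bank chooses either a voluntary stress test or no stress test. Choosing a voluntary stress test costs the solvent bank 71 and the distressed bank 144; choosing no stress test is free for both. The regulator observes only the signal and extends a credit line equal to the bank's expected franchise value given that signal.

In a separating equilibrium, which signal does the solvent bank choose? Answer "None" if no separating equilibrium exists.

Try solvent → stress test, distressed → no stress test:
  Under separation the regulator infers type exactly: stress test → solvent (pays 315), no stress test → distressed (pays 136).
  Solvent: stress test gives 315 − 71 = 244; no stress test gives 136 − 0 = 136. No deviation. ✓
  Distressed: no stress test gives 136 − 0 = 136; stress test gives 315 − 144 = 171. Would deviate. ✗
Try solvent → no stress test, distressed → stress test:
  Under separation the regulator infers type exactly: no stress test → solvent (pays 315), stress test → distressed (pays 136).
  Solvent: no stress test gives 315 − 0 = 315; stress test gives 136 − 71 = 65. No deviation. ✓
  Distressed: stress test gives 136 − 144 = -8; no stress test gives 315 − 0 = 315. Would deviate. ✗
Neither assignment is incentive-compatible.

None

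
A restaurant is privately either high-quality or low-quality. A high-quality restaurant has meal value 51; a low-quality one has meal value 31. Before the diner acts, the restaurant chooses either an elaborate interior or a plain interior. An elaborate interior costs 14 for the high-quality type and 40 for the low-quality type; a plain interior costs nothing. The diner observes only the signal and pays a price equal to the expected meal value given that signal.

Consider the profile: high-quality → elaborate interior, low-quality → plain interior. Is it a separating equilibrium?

Under separation the diner infers type exactly: elaborate interior → high-quality (pays 51), plain interior → low-quality (pays 31).
High-quality: elaborate interior gives 51 − 14 = 37; plain interior gives 31 − 0 = 31. No deviation. ✓
Low-quality: plain interior gives 31 − 0 = 31; elaborate interior gives 51 − 40 = 11. No deviation. ✓
Both incentive constraints hold.

Yes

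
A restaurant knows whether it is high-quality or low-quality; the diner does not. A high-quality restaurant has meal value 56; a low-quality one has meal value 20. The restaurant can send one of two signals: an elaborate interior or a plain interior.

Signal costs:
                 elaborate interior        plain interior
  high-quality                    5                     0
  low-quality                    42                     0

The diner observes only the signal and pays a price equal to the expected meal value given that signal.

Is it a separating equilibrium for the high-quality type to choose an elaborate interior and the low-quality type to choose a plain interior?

If types separate, elaborate interior earns payment 56 and plain interior earns 20.
High-quality: elaborate interior gives 56 − 5 = 51; plain interior gives 20 − 0 = 20. No deviation. ✓
Low-quality: plain interior gives 20 − 0 = 20; elaborate interior gives 56 − 42 = 14. No deviation. ✓
Neither type gains from mimicking the other.

Yes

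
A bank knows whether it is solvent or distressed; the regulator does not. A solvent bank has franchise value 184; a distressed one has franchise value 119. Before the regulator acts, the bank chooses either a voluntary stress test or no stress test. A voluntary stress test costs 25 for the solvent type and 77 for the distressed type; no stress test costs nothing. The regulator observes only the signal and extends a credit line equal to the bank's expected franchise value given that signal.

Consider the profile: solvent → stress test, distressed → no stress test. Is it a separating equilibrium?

Yes

If types separate, stress test earns payment 184 and no stress test earns 119.
Solvent: stress test gives 184 − 25 = 159; no stress test gives 119 − 0 = 119. No deviation. ✓
Distressed: no stress test gives 119 − 0 = 119; stress test gives 184 − 77 = 107. No deviation. ✓
Neither type gains from mimicking the other.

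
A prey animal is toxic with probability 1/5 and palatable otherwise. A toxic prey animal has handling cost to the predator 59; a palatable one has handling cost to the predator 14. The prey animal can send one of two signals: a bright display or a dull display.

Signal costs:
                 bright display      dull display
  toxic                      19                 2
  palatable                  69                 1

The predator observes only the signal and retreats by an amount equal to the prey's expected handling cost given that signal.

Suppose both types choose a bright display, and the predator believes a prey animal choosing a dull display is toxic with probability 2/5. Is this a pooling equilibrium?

On the equilibrium path (bright display) the predator holds the prior 1/5 and pays 1/5·59 + 4/5·14 = 23. Off-path (dull display) belief 2/5 gives 2/5·59 + 3/5·14 = 32.
Toxic: bright display gives 23 − 19 = 4; dull display gives 32 − 2 = 30. Deviates. ✗
Palatable: bright display gives 23 − 69 = -46; dull display gives 32 − 1 = 31. Deviates. ✗

No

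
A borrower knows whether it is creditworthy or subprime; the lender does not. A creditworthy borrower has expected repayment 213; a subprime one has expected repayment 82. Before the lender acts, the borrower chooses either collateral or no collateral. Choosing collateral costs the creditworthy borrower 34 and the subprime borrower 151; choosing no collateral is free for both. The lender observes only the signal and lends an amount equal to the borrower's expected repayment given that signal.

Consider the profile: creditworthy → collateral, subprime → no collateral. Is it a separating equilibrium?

If types separate, collateral earns payment 213 and no collateral earns 82.
Creditworthy: collateral gives 213 − 34 = 179; no collateral gives 82 − 0 = 82. No deviation. ✓
Subprime: no collateral gives 82 − 0 = 82; collateral gives 213 − 151 = 62. No deviation. ✓
Both incentive constraints hold.

Yes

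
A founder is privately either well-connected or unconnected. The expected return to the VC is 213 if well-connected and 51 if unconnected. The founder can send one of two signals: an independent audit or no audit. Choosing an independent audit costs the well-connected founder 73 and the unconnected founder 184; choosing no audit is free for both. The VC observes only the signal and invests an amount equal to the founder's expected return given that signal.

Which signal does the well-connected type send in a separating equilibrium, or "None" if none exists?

Try well-connected → audit, unconnected → no audit:
  Under separation the VC infers type exactly: audit → well-connected (pays 213), no audit → unconnected (pays 51).
  Well-connected: audit gives 213 − 73 = 140; no audit gives 51 − 0 = 51. No deviation. ✓
  Unconnected: no audit gives 51 − 0 = 51; audit gives 213 − 184 = 29. No deviation. ✓
Both hold — the well-connected type sends audit.

audit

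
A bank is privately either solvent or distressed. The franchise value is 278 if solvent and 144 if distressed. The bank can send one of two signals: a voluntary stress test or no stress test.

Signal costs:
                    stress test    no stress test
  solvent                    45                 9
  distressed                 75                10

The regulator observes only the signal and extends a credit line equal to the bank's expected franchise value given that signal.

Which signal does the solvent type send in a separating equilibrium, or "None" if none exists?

None

Try solvent → stress test, distressed → no stress test:
  Under separation the regulator infers type exactly: stress test → solvent (pays 278), no stress test → distressed (pays 144).
  Solvent: stress test gives 278 − 45 = 233; no stress test gives 144 − 9 = 135. No deviation. ✓
  Distressed: no stress test gives 144 − 10 = 134; stress test gives 278 − 75 = 203. Would deviate. ✗
Try solvent → no stress test, distressed → stress test:
  Under separation the regulator infers type exactly: no stress test → solvent (pays 278), stress test → distressed (pays 144).
  Solvent: no stress test gives 278 − 9 = 269; stress test gives 144 − 45 = 99. No deviation. ✓
  Distressed: stress test gives 144 − 75 = 69; no stress test gives 278 − 10 = 268. Would deviate. ✗
Neither assignment is incentive-compatible.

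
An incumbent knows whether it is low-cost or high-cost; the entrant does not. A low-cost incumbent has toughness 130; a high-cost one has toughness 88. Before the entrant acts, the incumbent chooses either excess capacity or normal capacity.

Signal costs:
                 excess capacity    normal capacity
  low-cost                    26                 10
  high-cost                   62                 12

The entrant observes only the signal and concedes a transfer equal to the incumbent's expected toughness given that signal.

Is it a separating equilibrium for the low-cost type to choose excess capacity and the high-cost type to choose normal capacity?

Yes

If types separate, excess capacity earns payment 130 and normal capacity earns 88.
Low-cost: excess capacity gives 130 − 26 = 104; normal capacity gives 88 − 10 = 78. No deviation. ✓
High-cost: normal capacity gives 88 − 12 = 76; excess capacity gives 130 − 62 = 68. No deviation. ✓
Both incentive constraints hold.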